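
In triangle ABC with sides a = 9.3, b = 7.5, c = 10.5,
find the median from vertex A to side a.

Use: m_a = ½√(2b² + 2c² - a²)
m_a = ½√(2·7.5² + 2·10.5² - 9.3²)
m_a = ½√(112.5 + 220.5 - 86.49) = ½√246.51 = 7.85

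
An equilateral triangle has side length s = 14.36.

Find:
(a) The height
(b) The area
(a) Height h = s·√3/2 = 14.36·√3/2 = 12.44
(b) Area = (√3/4)·s² = (√3/4)·14.36² = (√3/4)·206.21 = 89.29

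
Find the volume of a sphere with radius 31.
Volume = (4/3) * pi * r³
Volume = (4/3) * pi * 31³
Volume = (4/3) * pi * 29791
Volume = 124788.25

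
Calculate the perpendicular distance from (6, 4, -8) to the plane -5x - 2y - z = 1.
d = |(-5)(6) + (-2)(4) + (-1)(-8) - (1)| / √((-5)² + (-2)² + (-1)²) = 31/√30 = 5.66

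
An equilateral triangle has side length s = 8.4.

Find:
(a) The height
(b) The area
(a) Height h = s·√3/2 = 8.4·√3/2 = 7.275
(b) Area = (√3/4)·s² = (√3/4)·8.4² = (√3/4)·70.56 = 30.55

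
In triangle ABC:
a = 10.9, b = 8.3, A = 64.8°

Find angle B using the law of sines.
sin(B)/b = sin(A)/a
sin(B) = b·sin(A)/a = 8.3·sin(64.8°)/10.9 = 0.688997
B = arcsin(0.688997) = 43.55°  (b ≤ a, so B ≤ A and the acute solution is unique)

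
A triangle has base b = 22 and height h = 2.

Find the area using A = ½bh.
A = ½·22·2 = 22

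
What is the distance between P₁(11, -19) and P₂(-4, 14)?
Using the distance formula: d = sqrt((x₂-x₁)² + (y₂-y₁)²)
dx = (-4) - 11 = -15
dy = 14 - (-19) = 33
d = sqrt((-15)² + 33²) = sqrt(225 + 1089) = sqrt(1314) = 36.25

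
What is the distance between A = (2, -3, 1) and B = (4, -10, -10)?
d = √[(2)² + (-7)² + (-11)²] = √174 = 13.19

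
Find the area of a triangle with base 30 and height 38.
Area = (1/2) * base * height
Area = (1/2) * 30 * 38
Area = 570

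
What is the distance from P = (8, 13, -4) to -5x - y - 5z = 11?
d = |(-5)(8) + (-1)(13) + (-5)(-4) - (11)| / √((-5)² + (-1)² + (-5)²) = 44/√51 = 6.161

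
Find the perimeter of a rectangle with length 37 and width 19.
Perimeter = 2 * (length + width)
Perimeter = 2 * (37 + 19)
Perimeter = 2 * 56
Perimeter = 112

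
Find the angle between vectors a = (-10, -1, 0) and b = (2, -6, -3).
a·b = -14, |a|² = 101, |b|² = 49
cos θ = -14/√4949 ≈ -0.199
θ ≈ 101.5°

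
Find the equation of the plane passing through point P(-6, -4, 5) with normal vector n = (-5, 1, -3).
d = n·P = (-5)(-6) + (1)(-4) + (-3)(5) = 11
Plane: -5x + y - 3z = 11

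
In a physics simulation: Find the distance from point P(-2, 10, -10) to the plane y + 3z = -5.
d = |0(-2) + 1(10) + 3(-10) - (-5)| / √(0² + 1² + 3²) = 15/√10 = 4.743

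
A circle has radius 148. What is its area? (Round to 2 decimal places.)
Area = pi * r²
Area = pi * 148²
Area = pi * 21904
Area = 68813.45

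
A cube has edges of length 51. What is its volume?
Volume = s³
Volume = 51³
Volume = 132651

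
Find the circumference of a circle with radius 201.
Circumference = 2 * pi * r
Circumference = 2 * pi * 201
Circumference = 1262.92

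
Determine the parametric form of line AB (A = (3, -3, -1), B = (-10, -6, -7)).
Direction vector d = B - A = (-13, -3, -6)
x = 3 - 13t, y = -3 - 3t, z = -1 - 6t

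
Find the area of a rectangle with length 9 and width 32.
Area = length * width
Area = 9 * 32
Area = 288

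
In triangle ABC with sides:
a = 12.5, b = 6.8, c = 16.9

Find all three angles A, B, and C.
By the law of cosines:
cos(A) = (b² + c² - a²)/(2bc) = 0.764010  →  A = 40.18°
cos(B) = (a² + c² - b²)/(2ac) = 0.936379  →  B = 20.55°
cos(C) = (a² + b² - c²)/(2ab) = -0.488941  →  C = 119.3°
Check: A + B + C = 180.0° ✓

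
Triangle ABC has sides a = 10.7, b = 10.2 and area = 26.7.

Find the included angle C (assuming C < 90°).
Area = ½ab·sin(C)  →  sin(C) = 2·Area/(ab)
sin(C) = 2·26.7/(10.7·10.2) = 0.489280
C = arcsin(0.489280) = 29.29°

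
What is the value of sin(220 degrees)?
sin(220 degrees) = -0.6428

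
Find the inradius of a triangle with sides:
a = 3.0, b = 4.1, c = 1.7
s = (a+b+c)/2 = (3.0+4.1+1.7)/2 = 4.4
Area = √(s(s-a)(s-b)(s-c)) = √(4.4·1.4·0.3·2.7) = 2.23374
r = Area/s = 2.23374/4.4 = 0.5077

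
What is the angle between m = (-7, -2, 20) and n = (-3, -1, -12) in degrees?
m·n = -217, |m|² = 453, |n|² = 154
cos θ = -217/√69762 ≈ -0.8216
θ ≈ 145.2°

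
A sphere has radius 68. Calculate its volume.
Volume = (4/3) * pi * r³
Volume = (4/3) * pi * 68³
Volume = (4/3) * pi * 314432
Volume = 1317089.68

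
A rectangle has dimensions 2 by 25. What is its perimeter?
Perimeter = 2 * (length + width)
Perimeter = 2 * (2 + 25)
Perimeter = 2 * 27
Perimeter = 54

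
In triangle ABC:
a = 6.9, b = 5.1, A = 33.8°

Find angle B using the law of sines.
sin(B)/b = sin(A)/a
sin(B) = b·sin(A)/a = 5.1·sin(33.8°)/6.9 = 0.411175
B = arcsin(0.411175) = 24.28°  (b ≤ a, so B ≤ A and the acute solution is unique)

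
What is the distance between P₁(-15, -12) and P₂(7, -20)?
Using the distance formula: d = sqrt((x₂-x₁)² + (y₂-y₁)²)
dx = 7 - (-15) = 22
dy = (-20) - (-12) = -8
d = sqrt(22² + (-8)²) = sqrt(484 + 64) = sqrt(548) = 23.41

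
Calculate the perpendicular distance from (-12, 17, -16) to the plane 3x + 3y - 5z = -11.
d = |3(-12) + 3(17) + (-5)(-16) - (-11)| / √(3² + 3² + (-5)²) = 106/√43 = 16.16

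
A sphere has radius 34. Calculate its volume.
Volume = (4/3) * pi * r³
Volume = (4/3) * pi * 34³
Volume = (4/3) * pi * 39304
Volume = 164636.21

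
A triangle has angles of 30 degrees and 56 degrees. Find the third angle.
Sum of angles in a triangle = 180 degrees
Third angle = 180 - 30 - 56
Third angle = 94 degrees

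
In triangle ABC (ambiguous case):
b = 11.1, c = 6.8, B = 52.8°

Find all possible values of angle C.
sin(C)/c = sin(B)/b  →  sin(C) = c·sin(B)/b = 6.8·sin(52.8°)/11.1 = 0.487964
C₁ = arcsin(0.487964) = 29.21°,  C₂ = 180° - C₁ = 150.79°
Check C₂: A = 180° - 52.8° - 150.79° = -23.59° ≤ 0, rejected
C = 29.21° (one solution)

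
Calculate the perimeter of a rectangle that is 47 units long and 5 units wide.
Perimeter = 2 * (length + width)
Perimeter = 2 * (47 + 5)
Perimeter = 2 * 52
Perimeter = 104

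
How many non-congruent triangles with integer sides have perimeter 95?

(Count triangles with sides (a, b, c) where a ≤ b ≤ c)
With a ≤ b ≤ c and a + b + c = 95, the triangle inequality a + b > c gives c < 95/2, so c ≤ 47.
Iterate a from 1 to ⌊p/3⌋ = 31; for each a, b ranges from a to ⌊(p−a)/2⌋ with c = p − a − b, keeping only c ≥ b.
Triples: (1, 47, 47), (2, 46, 47), (3, 45, 47), …
Count = 200 triangles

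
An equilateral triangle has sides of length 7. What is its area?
Area = (sqrt(3)/4) * s²
Area = (sqrt(3)/4) * 7²
Area = (sqrt(3)/4) * 49
Area = 21.22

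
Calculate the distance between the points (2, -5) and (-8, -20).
Using the distance formula: d = sqrt((x₂-x₁)² + (y₂-y₁)²)
dx = (-8) - 2 = -10
dy = (-20) - (-5) = -15
d = sqrt((-10)² + (-15)²) = sqrt(100 + 225) = sqrt(325) = 18.03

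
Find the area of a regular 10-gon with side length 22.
For a regular 10-gon with side length s = 22:
Apothem a = s / (2*tan(pi/10)) = 22 / (2*tan(pi/10)) ≈ 33.8545
Perimeter P = 10 * 22 = 220
Area = (1/2) * P * a = (1/2) * 220 * 33.8545 = 3724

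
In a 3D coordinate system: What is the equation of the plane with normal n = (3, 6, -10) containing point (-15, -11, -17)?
d = n·P = (3)(-15) + (6)(-11) + (-10)(-17) = 59
Plane: 3x + 6y - 10z = 59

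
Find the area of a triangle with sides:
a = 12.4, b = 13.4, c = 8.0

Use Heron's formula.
s = (a+b+c)/2 = (12.4+13.4+8.0)/2 = 16.9
A = √(s(s-a)(s-b)(s-c)) = √(16.9·4.5·3.5·8.9)
A = √2368.96 = 48.67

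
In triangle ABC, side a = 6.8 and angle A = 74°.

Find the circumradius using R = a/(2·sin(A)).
R = a/(2·sin(A)) = 6.8/(2·sin(74°))
R = 6.8/(2·0.961262) = 6.8/1.922523 = 3.537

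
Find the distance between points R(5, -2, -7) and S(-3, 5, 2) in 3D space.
d = √[(-8)² + (7)² + (9)²] = √194 = 13.93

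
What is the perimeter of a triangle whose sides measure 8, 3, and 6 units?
Perimeter = sum of all sides
Perimeter = 8 + 3 + 6
Perimeter = 17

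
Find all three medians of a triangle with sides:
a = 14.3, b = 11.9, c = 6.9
Using m_x = ½√(2y² + 2z² - x²):
m_a = ½√(2·11.9² + 2·6.9² - 14.3²) = ½√173.95 = 6.595
m_b = ½√(2·14.3² + 2·6.9² - 11.9²) = ½√362.59 = 9.521
m_c = ½√(2·14.3² + 2·11.9² - 6.9²) = ½√644.59 = 12.69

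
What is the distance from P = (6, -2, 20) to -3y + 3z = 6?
d = |0(6) + (-3)(-2) + 3(20) - (6)| / √(0² + (-3)² + 3²) = 60/√18 = 14.14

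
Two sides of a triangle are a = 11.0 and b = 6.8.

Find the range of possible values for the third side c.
By the triangle inequality: |a - b| < c < a + b
|11.0 - 6.8| < c < 11.0 + 6.8
4.2 < c < 17.8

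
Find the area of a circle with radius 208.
Area = pi * r²
Area = pi * 208²
Area = pi * 43264
Area = 135917.86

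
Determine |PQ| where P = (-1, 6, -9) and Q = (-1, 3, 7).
d = √[(0)² + (-3)² + (16)²] = √265 = 16.28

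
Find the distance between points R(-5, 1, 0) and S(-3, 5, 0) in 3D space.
d = √[(2)² + (4)² + (0)²] = √20 = 4.472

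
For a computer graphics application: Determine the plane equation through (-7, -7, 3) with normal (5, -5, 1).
d = n·P = (5)(-7) + (-5)(-7) + (1)(3) = 3
Plane: 5x - 5y + z = 3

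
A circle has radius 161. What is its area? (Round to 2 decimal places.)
Area = pi * r²
Area = pi * 161²
Area = pi * 25921
Area = 81433.22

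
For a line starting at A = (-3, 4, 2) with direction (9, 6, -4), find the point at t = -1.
P(-1) = (-3 + 9(-1), 4 + 6(-1), 2 + (-4)(-1)) = (-12, -2, 6)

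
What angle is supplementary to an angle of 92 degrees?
Supplementary angles sum to 180 degrees.
Other angle = 180 - 92
Other angle = 88 degrees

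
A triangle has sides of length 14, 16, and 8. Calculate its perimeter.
Perimeter = sum of all sides
Perimeter = 14 + 16 + 8
Perimeter = 38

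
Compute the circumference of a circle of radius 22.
Circumference = 2 * pi * r
Circumference = 2 * pi * 22
Circumference = 138.23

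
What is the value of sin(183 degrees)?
sin(183 degrees) = -0.0523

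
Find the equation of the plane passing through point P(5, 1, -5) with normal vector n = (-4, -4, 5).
d = n·P = (-4)(5) + (-4)(1) + (5)(-5) = -49
Plane: -4x - 4y + 5z = -49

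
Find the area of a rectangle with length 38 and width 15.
Area = length * width
Area = 38 * 15
Area = 570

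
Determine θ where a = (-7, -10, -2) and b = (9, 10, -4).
a·b = -155, |a|² = 153, |b|² = 197
cos θ = -155/√30141 ≈ -0.8928
θ ≈ 153.2°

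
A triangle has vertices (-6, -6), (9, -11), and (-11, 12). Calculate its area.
Using the coordinate formula: Area = (1/2)|x₁(y₂-y₃) + x₂(y₃-y₁) + x₃(y₁-y₂)|
Area = (1/2)|(-6)((-11)-12) + 9(12-(-6)) + (-11)((-6)-(-11))|
Area = (1/2)|(-6)*(-23) + 9*18 + (-11)*5|
Area = (1/2)|138 + 162 + (-55)|
Area = (1/2)*245 = 122.50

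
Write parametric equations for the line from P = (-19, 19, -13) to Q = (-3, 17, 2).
Direction vector d = Q - P = (16, -2, 15)
x = -19 + 16t, y = 19 - 2t, z = -13 + 15t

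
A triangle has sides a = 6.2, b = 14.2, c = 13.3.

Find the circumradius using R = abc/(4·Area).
s = (a+b+c)/2 = 16.85
Area = √(s(s-a)(s-b)(s-c)) = √(16.85·10.65·2.65·3.55) = 41.0877
R = abc/(4·Area) = (6.2·14.2·13.3)/(4·41.0877) = 1170.932/164.3508 = 7.125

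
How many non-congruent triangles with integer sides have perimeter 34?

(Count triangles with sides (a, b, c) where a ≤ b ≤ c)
With a ≤ b ≤ c and a + b + c = 34, the triangle inequality a + b > c gives c < 34/2, so c ≤ 16.
Iterate a from 1 to ⌊p/3⌋ = 11; for each a, b ranges from a to ⌊(p−a)/2⌋ with c = p − a − b, keeping only c ≥ b.
Triples: (2, 16, 16), (3, 15, 16), (4, 14, 16), …
Count = 24 triangles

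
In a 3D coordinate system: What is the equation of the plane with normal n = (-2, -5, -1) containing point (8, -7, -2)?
d = n·P = (-2)(8) + (-5)(-7) + (-1)(-2) = 21
Plane: -2x - 5y - z = 21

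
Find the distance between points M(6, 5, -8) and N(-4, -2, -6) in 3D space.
d = √[(-10)² + (-7)² + (2)²] = √153 = 12.37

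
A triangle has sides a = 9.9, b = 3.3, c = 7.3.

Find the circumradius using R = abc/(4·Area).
s = (a+b+c)/2 = 10.25
Area = √(s(s-a)(s-b)(s-c)) = √(10.25·0.35·6.95·2.95) = 8.57629
R = abc/(4·Area) = (9.9·3.3·7.3)/(4·8.57629) = 238.491/34.30516 = 6.952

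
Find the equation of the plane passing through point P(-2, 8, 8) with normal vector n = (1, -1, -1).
d = n·P = (1)(-2) + (-1)(8) + (-1)(8) = -18
Plane: x - y - z = -18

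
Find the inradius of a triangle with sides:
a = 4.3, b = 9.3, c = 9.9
s = (a+b+c)/2 = (4.3+9.3+9.9)/2 = 11.75
Area = √(s(s-a)(s-b)(s-c)) = √(11.75·7.45·2.45·1.85) = 19.9189
r = Area/s = 19.9189/11.75 = 1.695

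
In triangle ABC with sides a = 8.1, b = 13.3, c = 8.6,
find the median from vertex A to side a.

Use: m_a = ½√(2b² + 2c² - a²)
m_a = ½√(2·13.3² + 2·8.6² - 8.1²)
m_a = ½√(353.78 + 147.92 - 65.61) = ½√436.09 = 10.44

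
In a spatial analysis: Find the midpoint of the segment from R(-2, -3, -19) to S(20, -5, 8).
Midpoint = ((-2+20)/2, (-3-5)/2, (-19+8)/2) = (9, -4, -5.5)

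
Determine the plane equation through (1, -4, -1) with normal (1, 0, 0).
d = n·P = (1)(1) + (0)(-4) + (0)(-1) = 1
Plane: x = 1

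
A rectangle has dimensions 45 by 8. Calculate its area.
Area = length * width
Area = 45 * 8
Area = 360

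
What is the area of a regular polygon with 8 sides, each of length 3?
For a regular 8-gon with side length s = 3:
Apothem a = s / (2*tan(pi/8)) = 3 / (2*tan(pi/8)) ≈ 3.6213
Perimeter P = 8 * 3 = 24
Area = (1/2) * P * a = (1/2) * 24 * 3.6213 = 43.46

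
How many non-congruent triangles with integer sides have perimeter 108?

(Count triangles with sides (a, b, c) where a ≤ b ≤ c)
With a ≤ b ≤ c and a + b + c = 108, the triangle inequality a + b > c gives c < 108/2, so c ≤ 53.
Iterate a from 1 to ⌊p/3⌋ = 36; for each a, b ranges from a to ⌊(p−a)/2⌋ with c = p − a − b, keeping only c ≥ b.
Triples: (2, 53, 53), (3, 52, 53), (4, 51, 53), …
Count = 243 triangles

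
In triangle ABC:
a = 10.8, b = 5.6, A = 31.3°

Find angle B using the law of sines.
sin(B)/b = sin(A)/a
sin(B) = b·sin(A)/a = 5.6·sin(31.3°)/10.8 = 0.269380
B = arcsin(0.269380) = 15.63°  (b ≤ a, so B ≤ A and the acute solution is unique)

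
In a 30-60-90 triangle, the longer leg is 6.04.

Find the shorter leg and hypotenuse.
In a 30-60-90 triangle, sides are in ratio 1 : √3 : 2.
Long leg = short leg·√3  →  short leg = 6.04/√3 = 3.487
Hypotenuse = 2·(short leg) = 2·6.04/√3 = 6.974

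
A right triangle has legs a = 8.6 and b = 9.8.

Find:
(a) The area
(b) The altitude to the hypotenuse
(a) Area = ½ab = ½·8.6·9.8 = 42.14
(b) Hypotenuse c = √(8.6² + 9.8²) = √170 = 13.0384
    Area = ½·c·h_c  →  h_c = 2·Area/c = 2·42.14/13.0384 = 6.464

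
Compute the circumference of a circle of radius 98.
Circumference = 2 * pi * r
Circumference = 2 * pi * 98
Circumference = 615.75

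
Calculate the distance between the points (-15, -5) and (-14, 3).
Using the distance formula: d = sqrt((x₂-x₁)² + (y₂-y₁)²)
dx = (-14) - (-15) = 1
dy = 3 - (-5) = 8
d = sqrt(1² + 8²) = sqrt(1 + 64) = sqrt(65) = 8.06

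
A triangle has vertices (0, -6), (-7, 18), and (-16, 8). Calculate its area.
Using the coordinate formula: Area = (1/2)|x₁(y₂-y₃) + x₂(y₃-y₁) + x₃(y₁-y₂)|
Area = (1/2)|0(18-8) + (-7)(8-(-6)) + (-16)((-6)-18)|
Area = (1/2)|0*10 + (-7)*14 + (-16)*(-24)|
Area = (1/2)|0 + (-98) + 384|
Area = (1/2)*286 = 143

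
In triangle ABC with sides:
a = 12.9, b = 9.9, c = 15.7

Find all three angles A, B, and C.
By the law of cosines:
cos(A) = (b² + c² - a²)/(2bc) = 0.572895  →  A = 55.05°
cos(B) = (a² + c² - b²)/(2ac) = 0.777391  →  B = 38.98°
cos(C) = (a² + b² - c²)/(2ab) = 0.070198  →  C = 85.97°
Check: A + B + C = 180.0° ✓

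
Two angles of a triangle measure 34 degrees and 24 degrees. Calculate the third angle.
Sum of angles in a triangle = 180 degrees
Third angle = 180 - 34 - 24
Third angle = 122 degrees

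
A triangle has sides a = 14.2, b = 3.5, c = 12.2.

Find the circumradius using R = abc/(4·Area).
s = (a+b+c)/2 = 14.95
Area = √(s(s-a)(s-b)(s-c)) = √(14.95·0.75·11.45·2.75) = 18.7897
R = abc/(4·Area) = (14.2·3.5·12.2)/(4·18.7897) = 606.34/75.1588 = 8.067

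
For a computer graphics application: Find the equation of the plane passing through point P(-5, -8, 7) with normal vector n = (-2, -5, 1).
d = n·P = (-2)(-5) + (-5)(-8) + (1)(7) = 57
Plane: -2x - 5y + z = 57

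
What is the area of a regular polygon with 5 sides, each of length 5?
For a regular 5-gon with side length s = 5:
Apothem a = s / (2*tan(pi/5)) = 5 / (2*tan(pi/5)) ≈ 3.441
Perimeter P = 5 * 5 = 25
Area = (1/2) * P * a = (1/2) * 25 * 3.441 = 43.01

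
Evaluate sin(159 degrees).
sin(159 degrees) = 0.3584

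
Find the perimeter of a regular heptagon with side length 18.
Perimeter = number of sides * side length
Perimeter = 7 * 18
Perimeter = 126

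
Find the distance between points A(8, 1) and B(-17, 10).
Using the distance formula: d = sqrt((x₂-x₁)² + (y₂-y₁)²)
dx = (-17) - 8 = -25
dy = 10 - 1 = 9
d = sqrt((-25)² + 9²) = sqrt(625 + 81) = sqrt(706) = 26.57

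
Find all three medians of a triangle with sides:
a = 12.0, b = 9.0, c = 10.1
Using m_x = ½√(2y² + 2z² - x²):
m_a = ½√(2·9.0² + 2·10.1² - 12.0²) = ½√222.02 = 7.45
m_b = ½√(2·12.0² + 2·10.1² - 9.0²) = ½√411.02 = 10.14
m_c = ½√(2·12.0² + 2·9.0² - 10.1²) = ½√347.99 = 9.327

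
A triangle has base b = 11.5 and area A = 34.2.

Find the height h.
A = ½bh  →  h = 2A/b
h = 2·34.2/11.5 = 5.948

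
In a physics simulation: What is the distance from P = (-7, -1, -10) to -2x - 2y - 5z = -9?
d = |(-2)(-7) + (-2)(-1) + (-5)(-10) - (-9)| / √((-2)² + (-2)² + (-5)²) = 75/√33 = 13.06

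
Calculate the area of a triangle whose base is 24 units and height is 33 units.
Area = (1/2) * base * height
Area = (1/2) * 24 * 33
Area = 396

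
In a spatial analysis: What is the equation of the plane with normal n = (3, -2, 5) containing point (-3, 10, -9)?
d = n·P = (3)(-3) + (-2)(10) + (5)(-9) = -74
Plane: 3x - 2y + 5z = -74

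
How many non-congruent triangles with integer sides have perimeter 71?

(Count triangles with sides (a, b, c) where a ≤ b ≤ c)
With a ≤ b ≤ c and a + b + c = 71, the triangle inequality a + b > c gives c < 71/2, so c ≤ 35.
Iterate a from 1 to ⌊p/3⌋ = 23; for each a, b ranges from a to ⌊(p−a)/2⌋ with c = p − a − b, keeping only c ≥ b.
Triples: (1, 35, 35), (2, 34, 35), (3, 33, 35), …
Count = 114 triangles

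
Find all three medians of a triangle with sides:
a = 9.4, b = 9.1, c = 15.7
Using m_x = ½√(2y² + 2z² - x²):
m_a = ½√(2·9.1² + 2·15.7² - 9.4²) = ½√570.24 = 11.94
m_b = ½√(2·9.4² + 2·15.7² - 9.1²) = ½√586.89 = 12.11
m_c = ½√(2·9.4² + 2·9.1² - 15.7²) = ½√95.85 = 4.895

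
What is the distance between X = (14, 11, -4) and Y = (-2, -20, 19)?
d = √[(-16)² + (-31)² + (23)²] = √1746 = 41.79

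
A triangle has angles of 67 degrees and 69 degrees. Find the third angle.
Sum of angles in a triangle = 180 degrees
Third angle = 180 - 67 - 69
Third angle = 44 degrees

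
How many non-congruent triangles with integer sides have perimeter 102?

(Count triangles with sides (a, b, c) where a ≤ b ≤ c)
With a ≤ b ≤ c and a + b + c = 102, the triangle inequality a + b > c gives c < 102/2, so c ≤ 50.
Iterate a from 1 to ⌊p/3⌋ = 34; for each a, b ranges from a to ⌊(p−a)/2⌋ with c = p − a − b, keeping only c ≥ b.
Triples: (2, 50, 50), (3, 49, 50), (4, 48, 50), …
Count = 217 triangles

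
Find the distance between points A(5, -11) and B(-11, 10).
Using the distance formula: d = sqrt((x₂-x₁)² + (y₂-y₁)²)
dx = (-11) - 5 = -16
dy = 10 - (-11) = 21
d = sqrt((-16)² + 21²) = sqrt(256 + 441) = sqrt(697) = 26.40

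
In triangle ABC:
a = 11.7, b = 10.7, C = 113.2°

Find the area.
Using A = ½ab·sin(C):
A = ½·11.7·10.7·sin(113.2°) = ½·125.19·0.919135 = 57.53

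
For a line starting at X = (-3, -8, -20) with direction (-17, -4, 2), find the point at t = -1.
P(-1) = (-3 + (-17)(-1), -8 + (-4)(-1), -20 + 2(-1)) = (14, -4, -22)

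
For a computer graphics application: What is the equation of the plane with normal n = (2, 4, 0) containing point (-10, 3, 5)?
d = n·P = (2)(-10) + (4)(3) + (0)(5) = -8
Plane: 2x + 4y = -8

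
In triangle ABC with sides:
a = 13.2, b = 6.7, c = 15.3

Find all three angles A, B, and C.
By the law of cosines:
cos(A) = (b² + c² - a²)/(2bc) = 0.510877  →  A = 59.28°
cos(B) = (a² + c² - b²)/(2ac) = 0.899782  →  B = 25.87°
cos(C) = (a² + b² - c²)/(2ab) = -0.084577  →  C = 94.85°
Check: A + B + C = 180.0° ✓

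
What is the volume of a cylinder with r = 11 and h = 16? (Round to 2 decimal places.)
Volume = pi * r² * h
Volume = pi * 11² * 16
Volume = pi * 121 * 16
Volume = pi * 1936
Volume = 6082.12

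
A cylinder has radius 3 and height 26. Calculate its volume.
Volume = pi * r² * h
Volume = pi * 3² * 26
Volume = pi * 9 * 26
Volume = pi * 234
Volume = 735.13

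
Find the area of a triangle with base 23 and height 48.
Area = (1/2) * base * height
Area = (1/2) * 23 * 48
Area = 552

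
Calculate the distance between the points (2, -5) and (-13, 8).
Using the distance formula: d = sqrt((x₂-x₁)² + (y₂-y₁)²)
dx = (-13) - 2 = -15
dy = 8 - (-5) = 13
d = sqrt((-15)² + 13²) = sqrt(225 + 169) = sqrt(394) = 19.85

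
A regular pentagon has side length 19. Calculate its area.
For a regular 5-gon with side length s = 19:
Apothem a = s / (2*tan(pi/5)) = 19 / (2*tan(pi/5)) ≈ 13.0756
Perimeter P = 5 * 19 = 95
Area = (1/2) * P * a = (1/2) * 95 * 13.0756 = 621.09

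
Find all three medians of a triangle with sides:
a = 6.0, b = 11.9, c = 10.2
Using m_x = ½√(2y² + 2z² - x²):
m_a = ½√(2·11.9² + 2·10.2² - 6.0²) = ½√455.3 = 10.67
m_b = ½√(2·6.0² + 2·10.2² - 11.9²) = ½√138.47 = 5.884
m_c = ½√(2·6.0² + 2·11.9² - 10.2²) = ½√251.18 = 7.924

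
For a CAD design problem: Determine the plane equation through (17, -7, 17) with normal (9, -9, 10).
d = n·P = (9)(17) + (-9)(-7) + (10)(17) = 386
Plane: 9x - 9y + 10z = 386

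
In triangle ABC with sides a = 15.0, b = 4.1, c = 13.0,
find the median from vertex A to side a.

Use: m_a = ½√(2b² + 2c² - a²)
m_a = ½√(2·4.1² + 2·13.0² - 15.0²)
m_a = ½√(33.62 + 338 - 225) = ½√146.62 = 6.054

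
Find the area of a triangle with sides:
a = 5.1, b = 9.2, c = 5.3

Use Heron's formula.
s = (a+b+c)/2 = (5.1+9.2+5.3)/2 = 9.8
A = √(s(s-a)(s-b)(s-c)) = √(9.8·4.7·0.6·4.5)
A = √124.362 = 11.15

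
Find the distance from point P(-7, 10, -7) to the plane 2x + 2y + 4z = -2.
d = |2(-7) + 2(10) + 4(-7) - (-2)| / √(2² + 2² + 4²) = 20/√24 = 4.082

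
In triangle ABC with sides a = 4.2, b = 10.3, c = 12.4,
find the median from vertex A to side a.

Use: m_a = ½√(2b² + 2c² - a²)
m_a = ½√(2·10.3² + 2·12.4² - 4.2²)
m_a = ½√(212.18 + 307.52 - 17.64) = ½√502.06 = 11.2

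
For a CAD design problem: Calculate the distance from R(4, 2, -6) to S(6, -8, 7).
d = √[(2)² + (-10)² + (13)²] = √273 = 16.52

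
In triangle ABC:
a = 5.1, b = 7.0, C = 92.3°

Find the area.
Using A = ½ab·sin(C):
A = ½·5.1·7.0·sin(92.3°) = ½·35.7·0.999194 = 17.84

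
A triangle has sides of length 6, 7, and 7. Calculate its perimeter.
Perimeter = sum of all sides
Perimeter = 6 + 7 + 7
Perimeter = 20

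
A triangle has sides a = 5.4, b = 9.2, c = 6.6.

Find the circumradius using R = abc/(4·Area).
s = (a+b+c)/2 = 10.6
Area = √(s(s-a)(s-b)(s-c)) = √(10.6·5.2·1.4·4) = 17.5691
R = abc/(4·Area) = (5.4·9.2·6.6)/(4·17.5691) = 327.888/70.2764 = 4.666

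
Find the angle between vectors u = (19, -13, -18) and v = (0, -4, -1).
u·v = 70, |u|² = 854, |v|² = 17
cos θ = 70/√14518 ≈ 0.581
θ ≈ 54.48°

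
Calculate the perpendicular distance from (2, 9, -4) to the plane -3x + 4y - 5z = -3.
d = |(-3)(2) + 4(9) + (-5)(-4) - (-3)| / √((-3)² + 4² + (-5)²) = 53/√50 = 7.495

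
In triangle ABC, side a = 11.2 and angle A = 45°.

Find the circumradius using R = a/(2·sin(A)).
R = a/(2·sin(A)) = 11.2/(2·sin(45°))
R = 11.2/(2·0.707107) = 11.2/1.414214 = 7.92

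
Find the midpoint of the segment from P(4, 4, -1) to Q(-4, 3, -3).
Midpoint = ((4-4)/2, (4+3)/2, (-1-3)/2) = (0, 3.5, -2)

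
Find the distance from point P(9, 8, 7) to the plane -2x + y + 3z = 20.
d = |(-2)(9) + 1(8) + 3(7) - (20)| / √((-2)² + 1² + 3²) = 9/√14 = 2.405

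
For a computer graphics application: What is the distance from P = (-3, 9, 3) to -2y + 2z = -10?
d = |0(-3) + (-2)(9) + 2(3) - (-10)| / √(0² + (-2)² + 2²) = 2/√8 = 0.7071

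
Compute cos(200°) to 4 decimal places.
cos(200 degrees) = -0.9397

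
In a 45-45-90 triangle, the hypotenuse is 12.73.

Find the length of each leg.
In a 45-45-90 triangle, hypotenuse = leg·√2  →  leg = hypotenuse/√2
leg = 12.73/√2 = 9.001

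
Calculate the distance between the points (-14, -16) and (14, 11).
Using the distance formula: d = sqrt((x₂-x₁)² + (y₂-y₁)²)
dx = 14 - (-14) = 28
dy = 11 - (-16) = 27
d = sqrt(28² + 27²) = sqrt(784 + 729) = sqrt(1513) = 38.90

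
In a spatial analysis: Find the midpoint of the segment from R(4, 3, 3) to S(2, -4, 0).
Midpoint = ((4+2)/2, (3-4)/2, (3+0)/2) = (3, -0.5, 1.5)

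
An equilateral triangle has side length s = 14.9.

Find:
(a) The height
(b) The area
(a) Height h = s·√3/2 = 14.9·√3/2 = 12.9
(b) Area = (√3/4)·s² = (√3/4)·14.9² = (√3/4)·222.01 = 96.13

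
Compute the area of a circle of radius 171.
Area = pi * r²
Area = pi * 171²
Area = pi * 29241
Area = 91863.31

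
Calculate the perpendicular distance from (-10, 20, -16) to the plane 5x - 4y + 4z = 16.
d = |5(-10) + (-4)(20) + 4(-16) - (16)| / √(5² + (-4)² + 4²) = 210/√57 = 27.82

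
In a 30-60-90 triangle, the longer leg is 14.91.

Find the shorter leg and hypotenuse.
In a 30-60-90 triangle, sides are in ratio 1 : √3 : 2.
Long leg = short leg·√3  →  short leg = 14.91/√3 = 8.608
Hypotenuse = 2·(short leg) = 2·14.91/√3 = 17.22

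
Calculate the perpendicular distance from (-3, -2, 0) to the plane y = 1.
d = |0(-3) + 1(-2) + 0(0) - (1)| / √(0² + 1² + 0²) = 3/√1 = 3.0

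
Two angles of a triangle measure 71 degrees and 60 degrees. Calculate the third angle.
Sum of angles in a triangle = 180 degrees
Third angle = 180 - 71 - 60
Third angle = 49 degrees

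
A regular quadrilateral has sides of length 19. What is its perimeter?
Perimeter = number of sides * side length
Perimeter = 4 * 19
Perimeter = 76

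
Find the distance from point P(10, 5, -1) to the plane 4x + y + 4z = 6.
d = |4(10) + 1(5) + 4(-1) - (6)| / √(4² + 1² + 4²) = 35/√33 = 6.093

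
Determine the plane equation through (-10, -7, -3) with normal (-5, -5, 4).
d = n·P = (-5)(-10) + (-5)(-7) + (4)(-3) = 73
Plane: -5x - 5y + 4z = 73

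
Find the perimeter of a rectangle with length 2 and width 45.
Perimeter = 2 * (length + width)
Perimeter = 2 * (2 + 45)
Perimeter = 2 * 47
Perimeter = 94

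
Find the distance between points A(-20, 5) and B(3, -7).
Using the distance formula: d = sqrt((x₂-x₁)² + (y₂-y₁)²)
dx = 3 - (-20) = 23
dy = (-7) - 5 = -12
d = sqrt(23² + (-12)²) = sqrt(529 + 144) = sqrt(673) = 25.94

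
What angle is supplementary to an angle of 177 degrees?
Supplementary angles sum to 180 degrees.
Other angle = 180 - 177
Other angle = 3 degrees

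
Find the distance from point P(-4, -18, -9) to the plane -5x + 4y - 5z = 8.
d = |(-5)(-4) + 4(-18) + (-5)(-9) - (8)| / √((-5)² + 4² + (-5)²) = 15/√66 = 1.846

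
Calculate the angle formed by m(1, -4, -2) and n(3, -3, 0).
m·n = 15, |m|² = 21, |n|² = 18
cos θ = 15/√378 ≈ 0.7715
θ ≈ 39.51°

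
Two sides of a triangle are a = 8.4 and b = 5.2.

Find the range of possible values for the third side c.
By the triangle inequality: |a - b| < c < a + b
|8.4 - 5.2| < c < 8.4 + 5.2
3.2 < c < 13.6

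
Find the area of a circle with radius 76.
Area = pi * r²
Area = pi * 76²
Area = pi * 5776
Area = 18145.84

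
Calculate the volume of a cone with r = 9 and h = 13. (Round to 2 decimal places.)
Volume = (1/3) * pi * r² * h
Volume = (1/3) * pi * 9² * 13
Volume = (1/3) * pi * 81 * 13
Volume = (1/3) * pi * 1053
Volume = 1102.70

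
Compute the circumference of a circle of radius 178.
Circumference = 2 * pi * r
Circumference = 2 * pi * 178
Circumference = 1118.41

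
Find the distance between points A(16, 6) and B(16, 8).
Using the distance formula: d = sqrt((x₂-x₁)² + (y₂-y₁)²)
dx = 16 - 16 = 0
dy = 8 - 6 = 2
d = sqrt(0² + 2²) = sqrt(0 + 4) = sqrt(4) = 2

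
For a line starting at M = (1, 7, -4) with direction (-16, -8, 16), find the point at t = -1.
P(-1) = (1 + (-16)(-1), 7 + (-8)(-1), -4 + 16(-1)) = (17, 15, -20)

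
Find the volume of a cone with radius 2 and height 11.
Volume = (1/3) * pi * r² * h
Volume = (1/3) * pi * 2² * 11
Volume = (1/3) * pi * 4 * 11
Volume = (1/3) * pi * 44
Volume = 46.08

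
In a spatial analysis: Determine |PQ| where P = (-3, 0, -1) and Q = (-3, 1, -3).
d = √[(0)² + (1)² + (-2)²] = √5 = 2.236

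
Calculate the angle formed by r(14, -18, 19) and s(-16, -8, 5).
r·s = 15, |r|² = 881, |s|² = 345
cos θ = 15/√303945 ≈ 0.02721
θ ≈ 88.44°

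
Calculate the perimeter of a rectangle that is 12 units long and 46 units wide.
Perimeter = 2 * (length + width)
Perimeter = 2 * (12 + 46)
Perimeter = 2 * 58
Perimeter = 116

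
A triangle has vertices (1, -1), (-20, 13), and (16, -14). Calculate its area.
Using the coordinate formula: Area = (1/2)|x₁(y₂-y₃) + x₂(y₃-y₁) + x₃(y₁-y₂)|
Area = (1/2)|1(13-(-14)) + (-20)((-14)-(-1)) + 16((-1)-13)|
Area = (1/2)|1*27 + (-20)*(-13) + 16*(-14)|
Area = (1/2)|27 + 260 + (-224)|
Area = (1/2)*63 = 31.50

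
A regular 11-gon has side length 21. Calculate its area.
For a regular 11-gon with side length s = 21:
Apothem a = s / (2*tan(pi/11)) = 21 / (2*tan(pi/11)) ≈ 35.7597
Perimeter P = 11 * 21 = 231
Area = (1/2) * P * a = (1/2) * 231 * 35.7597 = 4130.25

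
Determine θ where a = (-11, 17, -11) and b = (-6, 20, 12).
a·b = 274, |a|² = 531, |b|² = 580
cos θ = 274/√307980 ≈ 0.4937
θ ≈ 60.41°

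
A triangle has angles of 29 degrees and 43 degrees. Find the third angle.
Sum of angles in a triangle = 180 degrees
Third angle = 180 - 29 - 43
Third angle = 108 degrees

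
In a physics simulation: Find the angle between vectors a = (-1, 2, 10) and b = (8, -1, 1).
a·b = 0, |a|² = 105, |b|² = 66
cos θ = 0/√6930 ≈ 0.0
θ ≈ 90.0°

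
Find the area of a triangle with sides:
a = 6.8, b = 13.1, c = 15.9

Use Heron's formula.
s = (a+b+c)/2 = (6.8+13.1+15.9)/2 = 17.9
A = √(s(s-a)(s-b)(s-c)) = √(17.9·11.1·4.8·2)
A = √1907.42 = 43.67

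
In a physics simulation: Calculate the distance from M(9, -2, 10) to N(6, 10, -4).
d = √[(-3)² + (12)² + (-14)²] = √349 = 18.68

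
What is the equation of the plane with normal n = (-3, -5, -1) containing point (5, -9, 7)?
d = n·P = (-3)(5) + (-5)(-9) + (-1)(7) = 23
Plane: -3x - 5y - z = 23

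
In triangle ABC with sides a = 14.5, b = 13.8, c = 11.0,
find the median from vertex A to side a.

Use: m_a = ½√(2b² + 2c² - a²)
m_a = ½√(2·13.8² + 2·11.0² - 14.5²)
m_a = ½√(380.88 + 242 - 210.25) = ½√412.63 = 10.16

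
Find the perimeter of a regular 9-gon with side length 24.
Perimeter = number of sides * side length
Perimeter = 9 * 24
Perimeter = 216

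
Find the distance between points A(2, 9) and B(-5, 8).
Using the distance formula: d = sqrt((x₂-x₁)² + (y₂-y₁)²)
dx = (-5) - 2 = -7
dy = 8 - 9 = -1
d = sqrt((-7)² + (-1)²) = sqrt(49 + 1) = sqrt(50) = 7.07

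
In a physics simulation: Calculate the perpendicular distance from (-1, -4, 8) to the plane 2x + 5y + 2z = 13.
d = |2(-1) + 5(-4) + 2(8) - (13)| / √(2² + 5² + 2²) = 19/√33 = 3.307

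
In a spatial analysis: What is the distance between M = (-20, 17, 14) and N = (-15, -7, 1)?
d = √[(5)² + (-24)² + (-13)²] = √770 = 27.75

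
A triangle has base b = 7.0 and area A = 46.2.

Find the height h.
A = ½bh  →  h = 2A/b
h = 2·46.2/7.0 = 13.2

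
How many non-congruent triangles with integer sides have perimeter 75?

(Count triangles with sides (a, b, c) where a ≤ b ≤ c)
With a ≤ b ≤ c and a + b + c = 75, the triangle inequality a + b > c gives c < 75/2, so c ≤ 37.
Iterate a from 1 to ⌊p/3⌋ = 25; for each a, b ranges from a to ⌊(p−a)/2⌋ with c = p − a − b, keeping only c ≥ b.
Triples: (1, 37, 37), (2, 36, 37), (3, 35, 37), …
Count = 127 triangles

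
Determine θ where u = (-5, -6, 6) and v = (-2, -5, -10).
u·v = -20, |u|² = 97, |v|² = 129
cos θ = -20/√12513 ≈ -0.1788
θ ≈ 100.3°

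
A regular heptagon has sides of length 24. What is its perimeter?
Perimeter = number of sides * side length
Perimeter = 7 * 24
Perimeter = 168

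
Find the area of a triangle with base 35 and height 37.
Area = (1/2) * base * height
Area = (1/2) * 35 * 37
Area = 647.50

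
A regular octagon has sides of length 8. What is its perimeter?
Perimeter = number of sides * side length
Perimeter = 8 * 8
Perimeter = 64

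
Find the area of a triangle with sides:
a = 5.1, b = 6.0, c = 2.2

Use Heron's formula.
s = (a+b+c)/2 = (5.1+6.0+2.2)/2 = 6.65
A = √(s(s-a)(s-b)(s-c)) = √(6.65·1.55·0.65·4.45)
A = √29.8144 = 5.46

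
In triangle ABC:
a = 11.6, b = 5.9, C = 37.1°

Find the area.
Using A = ½ab·sin(C):
A = ½·11.6·5.9·sin(37.1°) = ½·68.44·0.603208 = 20.64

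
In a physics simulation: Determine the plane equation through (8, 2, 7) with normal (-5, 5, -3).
d = n·P = (-5)(8) + (5)(2) + (-3)(7) = -51
Plane: -5x + 5y - 3z = -51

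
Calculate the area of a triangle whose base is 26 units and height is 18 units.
Area = (1/2) * base * height
Area = (1/2) * 26 * 18
Area = 234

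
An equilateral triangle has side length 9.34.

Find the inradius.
For an equilateral triangle, r = s/(2√3) where s is the side.
r = 9.34/(2√3) = 9.34/3.464102 = 2.696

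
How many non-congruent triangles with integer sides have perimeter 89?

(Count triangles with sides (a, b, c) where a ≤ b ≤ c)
With a ≤ b ≤ c and a + b + c = 89, the triangle inequality a + b > c gives c < 89/2, so c ≤ 44.
Iterate a from 1 to ⌊p/3⌋ = 29; for each a, b ranges from a to ⌊(p−a)/2⌋ with c = p − a − b, keeping only c ≥ b.
Triples: (1, 44, 44), (2, 43, 44), (3, 42, 44), …
Count = 176 triangles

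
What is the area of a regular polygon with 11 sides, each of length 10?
For a regular 11-gon with side length s = 10:
Apothem a = s / (2*tan(pi/11)) = 10 / (2*tan(pi/11)) ≈ 17.0284
Perimeter P = 11 * 10 = 110
Area = (1/2) * P * a = (1/2) * 110 * 17.0284 = 936.56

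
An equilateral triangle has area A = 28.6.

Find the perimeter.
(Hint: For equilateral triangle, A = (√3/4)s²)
A = (√3/4)s²  →  s² = 4A/√3 = 4·28.6/√3 = 66.0489
s = 8.12705
Perimeter = 3s = 24.38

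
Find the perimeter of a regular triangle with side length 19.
Perimeter = number of sides * side length
Perimeter = 3 * 19
Perimeter = 57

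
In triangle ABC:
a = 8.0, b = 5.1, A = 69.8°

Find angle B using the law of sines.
sin(B)/b = sin(A)/a
sin(B) = b·sin(A)/a = 5.1·sin(69.8°)/8.0 = 0.598289
B = arcsin(0.598289) = 36.75°  (b ≤ a, so B ≤ A and the acute solution is unique)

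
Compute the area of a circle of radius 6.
Area = pi * r²
Area = pi * 6²
Area = pi * 36
Area = 113.10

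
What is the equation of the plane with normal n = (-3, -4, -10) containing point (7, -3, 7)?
d = n·P = (-3)(7) + (-4)(-3) + (-10)(7) = -79
Plane: -3x - 4y - 10z = -79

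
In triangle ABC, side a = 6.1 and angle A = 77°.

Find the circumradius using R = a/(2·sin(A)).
R = a/(2·sin(A)) = 6.1/(2·sin(77°))
R = 6.1/(2·0.974370) = 6.1/1.948740 = 3.13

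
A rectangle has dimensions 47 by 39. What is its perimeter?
Perimeter = 2 * (length + width)
Perimeter = 2 * (47 + 39)
Perimeter = 2 * 86
Perimeter = 172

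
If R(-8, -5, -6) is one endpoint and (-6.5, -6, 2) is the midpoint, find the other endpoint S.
S = (2×(-6.5) - (-8), 2×(-6) - (-5), 2×2 - (-6)) = (-5, -7, 10)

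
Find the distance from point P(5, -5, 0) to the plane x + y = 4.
d = |1(5) + 1(-5) + 0(0) - (4)| / √(1² + 1² + 0²) = 4/√2 = 2.828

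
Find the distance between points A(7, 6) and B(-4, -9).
Using the distance formula: d = sqrt((x₂-x₁)² + (y₂-y₁)²)
dx = (-4) - 7 = -11
dy = (-9) - 6 = -15
d = sqrt((-11)² + (-15)²) = sqrt(121 + 225) = sqrt(346) = 18.60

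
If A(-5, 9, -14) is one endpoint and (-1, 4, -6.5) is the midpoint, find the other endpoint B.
B = (2×(-1) - (-5), 2×4 - 9, 2×(-6.5) - (-14)) = (3, -1, 1)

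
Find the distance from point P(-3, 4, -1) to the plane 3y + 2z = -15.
d = |0(-3) + 3(4) + 2(-1) - (-15)| / √(0² + 3² + 2²) = 25/√13 = 6.934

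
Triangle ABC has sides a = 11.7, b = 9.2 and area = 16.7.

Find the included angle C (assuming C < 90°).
Area = ½ab·sin(C)  →  sin(C) = 2·Area/(ab)
sin(C) = 2·16.7/(11.7·9.2) = 0.310294
C = arcsin(0.310294) = 18.08°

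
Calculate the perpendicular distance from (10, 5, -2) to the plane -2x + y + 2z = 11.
d = |(-2)(10) + 1(5) + 2(-2) - (11)| / √((-2)² + 1² + 2²) = 30/√9 = 10.0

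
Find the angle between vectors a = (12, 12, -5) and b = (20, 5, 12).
a·b = 240, |a|² = 313, |b|² = 569
cos θ = 240/√178097 ≈ 0.5687
θ ≈ 55.34°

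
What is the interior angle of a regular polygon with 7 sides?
Interior angle of a regular n-gon = (n-2)*180/n
Interior angle = (7-2)*180/7
Interior angle = 5*180/7
Interior angle = 900/7
Interior angle = 128.57 degrees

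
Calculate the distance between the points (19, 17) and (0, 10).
Using the distance formula: d = sqrt((x₂-x₁)² + (y₂-y₁)²)
dx = 0 - 19 = -19
dy = 10 - 17 = -7
d = sqrt((-19)² + (-7)²) = sqrt(361 + 49) = sqrt(410) = 20.25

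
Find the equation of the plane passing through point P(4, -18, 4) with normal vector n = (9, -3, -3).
d = n·P = (9)(4) + (-3)(-18) + (-3)(4) = 78
Plane: 9x - 3y - 3z = 78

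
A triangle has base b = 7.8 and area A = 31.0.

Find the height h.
A = ½bh  →  h = 2A/b
h = 2·31.0/7.8 = 7.949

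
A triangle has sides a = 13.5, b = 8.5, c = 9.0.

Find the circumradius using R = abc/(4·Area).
s = (a+b+c)/2 = 15.5
Area = √(s(s-a)(s-b)(s-c)) = √(15.5·2·7·6.5) = 37.5566
R = abc/(4·Area) = (13.5·8.5·9.0)/(4·37.5566) = 1032.75/150.2264 = 6.875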